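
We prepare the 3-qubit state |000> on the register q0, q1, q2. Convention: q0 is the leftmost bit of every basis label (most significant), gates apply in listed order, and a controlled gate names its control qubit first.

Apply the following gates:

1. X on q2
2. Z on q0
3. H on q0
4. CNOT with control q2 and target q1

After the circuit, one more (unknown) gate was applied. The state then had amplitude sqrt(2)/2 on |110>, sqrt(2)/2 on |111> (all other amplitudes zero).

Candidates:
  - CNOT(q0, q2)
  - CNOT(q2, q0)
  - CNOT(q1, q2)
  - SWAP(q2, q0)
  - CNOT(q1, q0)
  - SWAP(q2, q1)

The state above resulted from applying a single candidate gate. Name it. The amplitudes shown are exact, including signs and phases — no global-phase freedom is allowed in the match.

The unique candidate consistent with the amplitudes is SWAP(q2, q0).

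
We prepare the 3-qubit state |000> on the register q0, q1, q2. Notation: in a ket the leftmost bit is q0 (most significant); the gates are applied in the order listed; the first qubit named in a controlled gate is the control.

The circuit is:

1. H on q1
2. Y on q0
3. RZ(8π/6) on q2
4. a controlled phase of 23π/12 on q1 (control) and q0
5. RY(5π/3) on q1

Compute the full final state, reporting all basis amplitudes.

The resulting statevector has amplitude sqrt(2)*exp(3*I*pi/4)/4 + sqrt(6)*exp(5*I*pi/6)/4 on |100>, -sqrt(2)*exp(5*I*pi/6)/4 + sqrt(6)*exp(3*I*pi/4)/4 on |110>, and 0 on every other basis state.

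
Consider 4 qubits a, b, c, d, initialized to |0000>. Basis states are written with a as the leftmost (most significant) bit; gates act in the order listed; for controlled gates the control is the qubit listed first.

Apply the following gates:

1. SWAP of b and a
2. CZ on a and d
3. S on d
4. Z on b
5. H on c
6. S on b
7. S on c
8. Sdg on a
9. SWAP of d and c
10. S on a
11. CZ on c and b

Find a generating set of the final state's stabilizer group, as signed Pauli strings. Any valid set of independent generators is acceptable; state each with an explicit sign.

The final state is stabilized by the group generated by +IIIY, +ZIII, +IZII, +IIZI; other independent generating sets are equally valid.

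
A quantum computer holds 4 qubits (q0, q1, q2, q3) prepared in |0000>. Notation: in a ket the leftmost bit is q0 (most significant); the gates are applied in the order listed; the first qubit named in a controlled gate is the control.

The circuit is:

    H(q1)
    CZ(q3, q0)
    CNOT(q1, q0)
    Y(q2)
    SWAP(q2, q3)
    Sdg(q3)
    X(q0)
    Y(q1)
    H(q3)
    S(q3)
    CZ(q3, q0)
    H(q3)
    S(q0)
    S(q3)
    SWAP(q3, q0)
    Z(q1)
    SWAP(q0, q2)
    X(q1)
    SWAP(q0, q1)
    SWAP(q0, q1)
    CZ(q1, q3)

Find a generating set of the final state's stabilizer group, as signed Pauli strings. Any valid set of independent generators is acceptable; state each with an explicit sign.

The stabilizer group can be generated by -IXZX, -IIXZ, +ZIII, -IZIZ, among other valid generating sets.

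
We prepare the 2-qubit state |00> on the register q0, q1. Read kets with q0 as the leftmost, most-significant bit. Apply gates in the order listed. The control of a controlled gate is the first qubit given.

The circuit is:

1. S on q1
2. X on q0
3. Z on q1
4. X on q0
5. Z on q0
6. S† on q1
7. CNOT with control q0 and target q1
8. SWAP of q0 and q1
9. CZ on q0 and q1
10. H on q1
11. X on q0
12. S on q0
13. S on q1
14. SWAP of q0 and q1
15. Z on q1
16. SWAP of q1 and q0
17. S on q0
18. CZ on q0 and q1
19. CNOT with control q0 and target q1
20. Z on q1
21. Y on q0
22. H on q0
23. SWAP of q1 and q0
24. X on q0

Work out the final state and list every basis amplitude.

After the circuit, the state carries amplitude I/2 on |00>, I/2 on |01>, -1/2 on |10>, -1/2 on |11>.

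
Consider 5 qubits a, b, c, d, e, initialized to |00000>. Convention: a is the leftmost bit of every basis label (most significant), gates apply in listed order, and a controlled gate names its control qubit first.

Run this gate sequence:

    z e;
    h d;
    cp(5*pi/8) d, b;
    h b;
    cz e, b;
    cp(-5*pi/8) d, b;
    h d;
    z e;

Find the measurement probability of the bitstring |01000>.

The probability of measuring |01000> is 1/4 - sqrt(2 - sqrt(2))/8.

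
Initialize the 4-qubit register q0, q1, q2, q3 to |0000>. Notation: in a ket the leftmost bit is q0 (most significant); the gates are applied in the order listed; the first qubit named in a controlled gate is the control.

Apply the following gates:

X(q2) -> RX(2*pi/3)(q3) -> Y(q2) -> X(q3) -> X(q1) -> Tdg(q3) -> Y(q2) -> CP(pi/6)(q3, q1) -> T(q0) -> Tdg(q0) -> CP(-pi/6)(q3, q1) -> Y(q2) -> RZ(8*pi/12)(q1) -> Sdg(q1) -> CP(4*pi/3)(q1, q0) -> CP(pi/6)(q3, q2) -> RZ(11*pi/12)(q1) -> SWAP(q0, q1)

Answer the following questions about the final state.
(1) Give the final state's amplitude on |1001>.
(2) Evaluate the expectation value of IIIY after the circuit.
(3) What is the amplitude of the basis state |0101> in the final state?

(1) The amplitude on |1001> is -exp(13*I*pi/24)/2. Key observation: gates 7-12 undo each other exactly, leaving only the rest of the circuit to track.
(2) In the final state, IIIY has expectation sqrt(6)/4.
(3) The amplitude on |0101> is 0.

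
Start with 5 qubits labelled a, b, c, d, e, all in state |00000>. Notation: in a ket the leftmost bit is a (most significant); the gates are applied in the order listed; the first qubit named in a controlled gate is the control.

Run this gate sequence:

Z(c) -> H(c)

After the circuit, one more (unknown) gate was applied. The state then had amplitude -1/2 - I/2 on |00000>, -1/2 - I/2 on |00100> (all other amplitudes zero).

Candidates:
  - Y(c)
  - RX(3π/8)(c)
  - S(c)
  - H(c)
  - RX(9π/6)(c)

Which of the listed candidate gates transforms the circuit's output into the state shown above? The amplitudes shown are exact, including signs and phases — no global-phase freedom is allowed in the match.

The applied gate was RX(9π/6)(c).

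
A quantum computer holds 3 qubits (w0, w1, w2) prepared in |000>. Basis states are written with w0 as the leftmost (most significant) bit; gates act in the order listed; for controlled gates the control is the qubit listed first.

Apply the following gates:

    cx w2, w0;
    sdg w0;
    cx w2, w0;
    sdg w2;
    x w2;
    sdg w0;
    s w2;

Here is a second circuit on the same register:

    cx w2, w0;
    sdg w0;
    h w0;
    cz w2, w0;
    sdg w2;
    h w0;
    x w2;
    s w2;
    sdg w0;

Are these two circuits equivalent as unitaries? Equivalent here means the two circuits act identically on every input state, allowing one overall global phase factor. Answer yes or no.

Yes, they are equivalent — the unitaries differ by at most a global phase.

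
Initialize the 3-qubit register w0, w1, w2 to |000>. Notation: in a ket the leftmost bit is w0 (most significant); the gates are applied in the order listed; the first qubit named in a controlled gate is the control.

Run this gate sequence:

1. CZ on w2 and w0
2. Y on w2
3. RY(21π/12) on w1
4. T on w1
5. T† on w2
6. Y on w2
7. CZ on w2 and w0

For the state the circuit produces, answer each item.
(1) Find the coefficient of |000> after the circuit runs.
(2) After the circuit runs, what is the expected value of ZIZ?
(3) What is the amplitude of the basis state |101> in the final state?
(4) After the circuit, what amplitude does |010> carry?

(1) The final state's coefficient on |000> equals sqrt(sqrt(2) + 2)*exp(3*I*pi/4)/2.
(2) In the final state, ZIZ has expectation 1.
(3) The final state's coefficient on |101> equals 0.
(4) The amplitude on |010> is sqrt(2 - sqrt(2))/2.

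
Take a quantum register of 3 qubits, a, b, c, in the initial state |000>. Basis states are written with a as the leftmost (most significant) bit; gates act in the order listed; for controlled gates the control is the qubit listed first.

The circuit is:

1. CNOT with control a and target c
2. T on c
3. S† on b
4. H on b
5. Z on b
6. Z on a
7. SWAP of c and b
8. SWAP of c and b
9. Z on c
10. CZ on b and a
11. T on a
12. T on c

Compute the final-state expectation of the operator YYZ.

The expectation value of YYZ is 0. Key observation: gates 7-8 undo each other exactly, leaving only the rest of the circuit to track.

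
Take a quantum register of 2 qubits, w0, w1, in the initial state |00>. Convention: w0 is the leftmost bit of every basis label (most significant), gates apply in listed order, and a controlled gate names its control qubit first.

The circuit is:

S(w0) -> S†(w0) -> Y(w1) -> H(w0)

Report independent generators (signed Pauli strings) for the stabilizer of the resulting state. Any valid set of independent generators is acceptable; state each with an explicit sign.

The stabilizer group can be generated by +XI, -IZ, among other valid generating sets. Key observation: gates 1-2 undo each other exactly, leaving only the rest of the circuit to track.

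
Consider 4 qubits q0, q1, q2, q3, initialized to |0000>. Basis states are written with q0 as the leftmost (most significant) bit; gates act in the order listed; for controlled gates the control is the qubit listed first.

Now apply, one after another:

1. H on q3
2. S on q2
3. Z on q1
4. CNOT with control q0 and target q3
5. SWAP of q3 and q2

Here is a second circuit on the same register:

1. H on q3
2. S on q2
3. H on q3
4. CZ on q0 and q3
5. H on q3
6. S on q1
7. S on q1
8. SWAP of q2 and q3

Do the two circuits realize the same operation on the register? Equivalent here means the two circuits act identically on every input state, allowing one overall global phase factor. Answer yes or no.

Yes: on every input state the two circuits agree up to one overall phase factor.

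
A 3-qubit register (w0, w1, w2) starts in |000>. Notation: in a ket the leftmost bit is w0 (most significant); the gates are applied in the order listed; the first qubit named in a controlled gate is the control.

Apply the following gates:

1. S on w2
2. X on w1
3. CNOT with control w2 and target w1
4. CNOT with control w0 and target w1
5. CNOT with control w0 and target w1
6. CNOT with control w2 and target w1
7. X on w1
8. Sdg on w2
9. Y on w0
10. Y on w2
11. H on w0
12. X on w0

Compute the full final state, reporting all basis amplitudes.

After the circuit, the state carries amplitude sqrt(2)/2 on |001>, -sqrt(2)/2 on |101>, and 0 on every other basis state. Key observation: gates 1-8 undo each other exactly, leaving only the rest of the circuit to track.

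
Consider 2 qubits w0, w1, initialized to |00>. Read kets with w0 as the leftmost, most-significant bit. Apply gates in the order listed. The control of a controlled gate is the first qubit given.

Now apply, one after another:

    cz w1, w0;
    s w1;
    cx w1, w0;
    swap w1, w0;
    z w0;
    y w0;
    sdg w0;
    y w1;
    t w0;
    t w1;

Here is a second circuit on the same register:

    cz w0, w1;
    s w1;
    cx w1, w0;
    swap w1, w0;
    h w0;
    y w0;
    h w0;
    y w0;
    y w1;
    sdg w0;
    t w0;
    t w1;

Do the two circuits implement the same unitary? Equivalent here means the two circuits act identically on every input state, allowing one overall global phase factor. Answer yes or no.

No — the two circuits implement different unitaries, even allowing a global phase.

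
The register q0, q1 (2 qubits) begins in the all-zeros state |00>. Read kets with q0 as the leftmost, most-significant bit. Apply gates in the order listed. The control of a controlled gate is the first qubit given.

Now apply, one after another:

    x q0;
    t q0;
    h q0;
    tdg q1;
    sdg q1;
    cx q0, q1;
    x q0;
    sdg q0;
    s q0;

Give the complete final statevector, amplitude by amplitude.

After the circuit, the state carries amplitude 0 on |00>, -sqrt(2)*exp(I*pi/4)/2 on |01>, sqrt(2)*exp(I*pi/4)/2 on |10>, 0 on |11>.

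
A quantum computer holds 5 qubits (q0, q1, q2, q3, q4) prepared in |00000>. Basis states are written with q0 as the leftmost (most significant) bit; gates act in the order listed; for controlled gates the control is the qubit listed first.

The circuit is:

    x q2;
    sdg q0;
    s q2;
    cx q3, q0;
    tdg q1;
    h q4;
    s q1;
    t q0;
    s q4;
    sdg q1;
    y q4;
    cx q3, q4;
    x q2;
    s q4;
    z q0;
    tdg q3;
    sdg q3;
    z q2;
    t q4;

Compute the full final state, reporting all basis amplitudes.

The resulting statevector has amplitude sqrt(2)*I/2 on |00000>, -sqrt(2)*exp(3*I*pi/4)/2 on |00001>, and 0 on every other basis state.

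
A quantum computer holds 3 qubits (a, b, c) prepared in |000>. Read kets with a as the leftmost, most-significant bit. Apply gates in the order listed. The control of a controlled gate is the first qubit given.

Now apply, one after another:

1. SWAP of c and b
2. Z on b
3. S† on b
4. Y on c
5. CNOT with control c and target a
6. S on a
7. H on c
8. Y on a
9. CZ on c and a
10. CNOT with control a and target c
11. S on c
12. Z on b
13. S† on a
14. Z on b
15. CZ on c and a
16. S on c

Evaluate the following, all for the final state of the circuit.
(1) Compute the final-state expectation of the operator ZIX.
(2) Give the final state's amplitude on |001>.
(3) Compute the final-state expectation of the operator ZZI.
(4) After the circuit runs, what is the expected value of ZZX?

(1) The observable ZIX averages to 1.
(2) The amplitude on |001> is sqrt(2)*I/2.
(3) The observable ZZI averages to 1.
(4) The observable ZZX averages to 1.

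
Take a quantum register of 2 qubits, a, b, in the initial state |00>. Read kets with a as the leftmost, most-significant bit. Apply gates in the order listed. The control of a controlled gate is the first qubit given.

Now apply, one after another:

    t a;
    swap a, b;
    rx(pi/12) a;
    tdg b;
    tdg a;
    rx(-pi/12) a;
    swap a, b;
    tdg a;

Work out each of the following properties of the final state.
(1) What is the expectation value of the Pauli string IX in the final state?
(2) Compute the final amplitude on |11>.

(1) The observable IX averages to 1/4 - sqrt(3)/4.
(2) The amplitude on |11> is 0.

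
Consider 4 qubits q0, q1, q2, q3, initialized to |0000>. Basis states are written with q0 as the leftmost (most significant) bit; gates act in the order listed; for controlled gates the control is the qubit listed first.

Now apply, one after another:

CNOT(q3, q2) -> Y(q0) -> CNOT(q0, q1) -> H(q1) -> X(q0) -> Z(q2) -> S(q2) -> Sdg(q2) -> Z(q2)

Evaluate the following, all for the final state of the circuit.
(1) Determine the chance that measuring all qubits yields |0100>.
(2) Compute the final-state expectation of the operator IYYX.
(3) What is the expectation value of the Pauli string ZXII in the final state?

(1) A full measurement returns |0100> with probability 1/2. Key observation: steps 6-9 multiply out to the identity, so the circuit reduces to the remaining gates.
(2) The observable IYYX averages to 0.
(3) The expectation value of ZXII is -1.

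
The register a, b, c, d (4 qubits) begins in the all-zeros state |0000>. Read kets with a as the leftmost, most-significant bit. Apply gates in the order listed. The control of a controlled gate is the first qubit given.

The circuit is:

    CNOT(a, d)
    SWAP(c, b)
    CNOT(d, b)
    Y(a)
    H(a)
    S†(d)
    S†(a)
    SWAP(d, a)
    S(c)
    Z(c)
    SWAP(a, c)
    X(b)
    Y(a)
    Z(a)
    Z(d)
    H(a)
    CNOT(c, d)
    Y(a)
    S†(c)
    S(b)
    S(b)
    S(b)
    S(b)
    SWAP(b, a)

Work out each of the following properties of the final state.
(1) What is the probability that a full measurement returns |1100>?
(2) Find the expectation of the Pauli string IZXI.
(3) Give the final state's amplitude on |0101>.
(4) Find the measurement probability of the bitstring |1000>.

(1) A full measurement returns |1100> with probability 1/4. Key observation: the block from step 20 through step 23 cancels to the identity and can be dropped.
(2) The observable IZXI averages to 0.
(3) |0101> carries amplitude 0 in the final state.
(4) The probability of measuring |1000> is 1/4.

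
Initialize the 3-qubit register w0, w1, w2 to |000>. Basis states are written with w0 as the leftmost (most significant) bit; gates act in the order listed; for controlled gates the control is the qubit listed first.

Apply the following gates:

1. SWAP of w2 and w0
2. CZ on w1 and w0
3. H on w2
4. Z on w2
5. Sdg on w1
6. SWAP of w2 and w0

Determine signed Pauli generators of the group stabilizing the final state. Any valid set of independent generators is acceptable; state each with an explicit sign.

One valid set of independent stabilizer generators is -XII, +IZI, +IIZ (any independent generating set of the same group is equally correct).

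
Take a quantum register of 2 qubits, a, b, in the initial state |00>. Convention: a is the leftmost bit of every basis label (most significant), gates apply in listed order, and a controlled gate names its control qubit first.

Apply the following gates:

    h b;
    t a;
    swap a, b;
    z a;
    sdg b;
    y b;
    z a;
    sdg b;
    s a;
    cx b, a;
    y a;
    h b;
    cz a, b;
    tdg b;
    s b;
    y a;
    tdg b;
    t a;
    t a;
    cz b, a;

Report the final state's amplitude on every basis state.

After the circuit, the state carries amplitude I/2 on |00>, I/2 on |01>, I/2 on |10>, I/2 on |11>.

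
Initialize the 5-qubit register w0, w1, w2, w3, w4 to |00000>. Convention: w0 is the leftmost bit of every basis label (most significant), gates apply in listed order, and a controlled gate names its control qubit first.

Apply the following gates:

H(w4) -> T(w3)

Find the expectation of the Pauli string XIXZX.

The expectation value of XIXZX is 0.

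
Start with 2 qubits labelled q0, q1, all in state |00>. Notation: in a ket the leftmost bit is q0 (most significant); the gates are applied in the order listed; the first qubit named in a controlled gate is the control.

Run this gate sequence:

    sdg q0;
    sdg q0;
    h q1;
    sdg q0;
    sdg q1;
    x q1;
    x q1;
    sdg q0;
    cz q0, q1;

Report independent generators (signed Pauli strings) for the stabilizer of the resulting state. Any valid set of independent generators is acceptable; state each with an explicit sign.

The final state is stabilized by the group generated by -IY, +ZI; other independent generating sets are equally valid. Key observation: the block from step 6 through step 7 cancels to the identity and can be dropped.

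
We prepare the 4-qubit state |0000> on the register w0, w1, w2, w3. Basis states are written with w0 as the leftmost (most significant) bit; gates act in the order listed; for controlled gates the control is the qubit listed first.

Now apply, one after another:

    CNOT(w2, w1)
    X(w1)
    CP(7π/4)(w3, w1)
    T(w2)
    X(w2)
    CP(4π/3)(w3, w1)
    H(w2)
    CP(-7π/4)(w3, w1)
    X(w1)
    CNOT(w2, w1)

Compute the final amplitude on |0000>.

|0000> carries amplitude sqrt(2)/2 in the final state.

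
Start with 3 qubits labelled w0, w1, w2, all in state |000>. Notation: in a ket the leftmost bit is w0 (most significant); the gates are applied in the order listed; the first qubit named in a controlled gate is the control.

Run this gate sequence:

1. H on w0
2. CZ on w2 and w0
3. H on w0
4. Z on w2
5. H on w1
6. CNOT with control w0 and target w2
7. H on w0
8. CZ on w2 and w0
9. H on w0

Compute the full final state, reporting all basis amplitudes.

The resulting statevector has amplitude sqrt(2)/2 on |000>, sqrt(2)/2 on |010>, and 0 on every other basis state.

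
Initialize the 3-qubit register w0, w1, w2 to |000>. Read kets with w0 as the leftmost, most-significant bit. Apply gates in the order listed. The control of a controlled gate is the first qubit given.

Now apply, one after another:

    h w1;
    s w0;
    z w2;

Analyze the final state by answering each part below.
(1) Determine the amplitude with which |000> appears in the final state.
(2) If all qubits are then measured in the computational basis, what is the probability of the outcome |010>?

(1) |000> carries amplitude sqrt(2)/2 in the final state.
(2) The probability of measuring |010> is 1/2.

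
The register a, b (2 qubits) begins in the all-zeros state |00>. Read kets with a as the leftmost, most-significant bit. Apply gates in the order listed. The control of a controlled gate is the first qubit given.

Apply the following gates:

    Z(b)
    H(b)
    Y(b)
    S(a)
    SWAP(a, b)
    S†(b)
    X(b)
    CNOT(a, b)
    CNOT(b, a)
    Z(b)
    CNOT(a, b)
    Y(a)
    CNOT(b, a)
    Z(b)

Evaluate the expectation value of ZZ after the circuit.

In the final state, ZZ has expectation 1.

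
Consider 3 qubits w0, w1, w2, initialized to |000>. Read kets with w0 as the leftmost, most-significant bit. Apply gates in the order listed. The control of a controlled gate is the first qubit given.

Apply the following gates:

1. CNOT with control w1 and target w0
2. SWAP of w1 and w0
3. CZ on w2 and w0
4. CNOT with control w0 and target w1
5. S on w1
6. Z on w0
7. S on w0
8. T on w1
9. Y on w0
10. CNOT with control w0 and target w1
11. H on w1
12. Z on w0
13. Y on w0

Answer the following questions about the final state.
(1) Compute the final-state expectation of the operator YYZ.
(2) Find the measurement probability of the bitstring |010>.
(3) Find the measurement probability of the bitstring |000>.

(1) In the final state, YYZ has expectation 0.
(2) The probability of measuring |010> is 1/2.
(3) The probability of measuring |000> is 1/2.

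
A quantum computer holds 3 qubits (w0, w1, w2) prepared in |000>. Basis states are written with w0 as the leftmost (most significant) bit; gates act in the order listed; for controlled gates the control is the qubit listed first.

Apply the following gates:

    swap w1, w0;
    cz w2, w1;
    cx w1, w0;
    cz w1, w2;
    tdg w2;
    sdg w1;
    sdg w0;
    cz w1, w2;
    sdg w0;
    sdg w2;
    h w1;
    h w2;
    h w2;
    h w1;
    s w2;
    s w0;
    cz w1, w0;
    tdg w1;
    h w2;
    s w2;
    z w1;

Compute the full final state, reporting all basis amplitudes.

The final amplitudes are sqrt(2)/2 on |000>, sqrt(2)*I/2 on |001>, and 0 on every other basis state. Key observation: steps 9-16 multiply out to the identity, so the circuit reduces to the remaining gates.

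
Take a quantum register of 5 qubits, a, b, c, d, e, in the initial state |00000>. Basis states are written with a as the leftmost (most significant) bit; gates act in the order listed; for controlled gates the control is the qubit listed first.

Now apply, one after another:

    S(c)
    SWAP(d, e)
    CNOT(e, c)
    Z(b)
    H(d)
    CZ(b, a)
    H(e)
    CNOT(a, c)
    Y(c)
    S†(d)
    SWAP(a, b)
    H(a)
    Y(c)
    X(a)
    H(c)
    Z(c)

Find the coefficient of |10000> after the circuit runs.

The amplitude on |10000> is 1/4.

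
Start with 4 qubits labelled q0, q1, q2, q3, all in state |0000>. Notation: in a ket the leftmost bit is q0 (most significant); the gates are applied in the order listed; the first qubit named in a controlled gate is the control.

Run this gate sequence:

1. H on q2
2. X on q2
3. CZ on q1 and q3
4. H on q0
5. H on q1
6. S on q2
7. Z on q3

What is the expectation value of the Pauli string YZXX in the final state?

In the final state, YZXX has expectation 0.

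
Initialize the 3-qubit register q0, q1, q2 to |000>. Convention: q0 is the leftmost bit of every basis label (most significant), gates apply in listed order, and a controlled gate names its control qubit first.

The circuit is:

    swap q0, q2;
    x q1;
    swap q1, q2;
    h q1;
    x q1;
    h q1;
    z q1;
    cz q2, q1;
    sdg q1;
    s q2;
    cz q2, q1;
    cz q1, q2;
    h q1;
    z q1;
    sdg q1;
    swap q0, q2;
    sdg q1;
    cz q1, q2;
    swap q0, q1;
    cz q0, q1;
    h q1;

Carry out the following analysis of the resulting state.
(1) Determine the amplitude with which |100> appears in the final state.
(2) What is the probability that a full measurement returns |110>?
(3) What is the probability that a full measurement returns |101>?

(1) |100> carries amplitude -I/2 in the final state. Key observation: gates 4-7 undo each other exactly, leaving only the rest of the circuit to track.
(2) The probability of measuring |110> is 1/4.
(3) A full measurement returns |101> with probability 0.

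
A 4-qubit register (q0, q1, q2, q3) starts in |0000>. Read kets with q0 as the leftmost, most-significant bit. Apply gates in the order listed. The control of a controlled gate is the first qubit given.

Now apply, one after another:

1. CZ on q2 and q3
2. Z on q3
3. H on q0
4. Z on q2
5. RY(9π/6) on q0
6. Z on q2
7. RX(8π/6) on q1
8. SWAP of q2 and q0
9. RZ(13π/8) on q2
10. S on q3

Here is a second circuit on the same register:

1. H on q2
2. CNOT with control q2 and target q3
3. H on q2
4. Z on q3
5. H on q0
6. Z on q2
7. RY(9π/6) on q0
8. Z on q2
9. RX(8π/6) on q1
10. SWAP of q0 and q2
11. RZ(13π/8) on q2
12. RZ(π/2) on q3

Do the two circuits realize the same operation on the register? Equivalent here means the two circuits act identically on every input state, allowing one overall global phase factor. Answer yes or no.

No — the two circuits implement different unitaries, even allowing a global phase.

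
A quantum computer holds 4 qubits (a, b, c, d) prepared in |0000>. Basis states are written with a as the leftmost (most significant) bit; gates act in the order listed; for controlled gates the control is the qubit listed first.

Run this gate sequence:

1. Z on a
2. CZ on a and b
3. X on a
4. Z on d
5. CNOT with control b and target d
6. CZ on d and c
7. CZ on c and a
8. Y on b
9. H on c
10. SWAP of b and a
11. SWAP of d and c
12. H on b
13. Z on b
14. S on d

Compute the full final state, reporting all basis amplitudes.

The final amplitudes are I/2 on |1000>, -1/2 on |1001>, I/2 on |1100>, -1/2 on |1101>, and 0 on every other basis state.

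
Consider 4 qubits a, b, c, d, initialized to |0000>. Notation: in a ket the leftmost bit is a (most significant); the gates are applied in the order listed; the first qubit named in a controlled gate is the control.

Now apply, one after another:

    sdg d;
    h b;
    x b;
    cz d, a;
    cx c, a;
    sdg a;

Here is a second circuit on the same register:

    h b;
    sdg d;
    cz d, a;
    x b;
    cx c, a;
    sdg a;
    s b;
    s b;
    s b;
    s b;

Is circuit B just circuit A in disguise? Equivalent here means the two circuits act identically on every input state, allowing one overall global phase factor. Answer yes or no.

Yes, they are equivalent — the unitaries differ by at most a global phase.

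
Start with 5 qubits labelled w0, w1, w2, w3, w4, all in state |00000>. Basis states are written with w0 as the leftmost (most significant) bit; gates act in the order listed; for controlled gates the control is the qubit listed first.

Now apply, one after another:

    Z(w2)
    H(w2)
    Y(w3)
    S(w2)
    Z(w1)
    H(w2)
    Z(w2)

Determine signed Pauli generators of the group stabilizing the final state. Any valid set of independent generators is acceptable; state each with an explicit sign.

The final state is stabilized by the group generated by +IIYII, +ZIIII, +IZIII, -IIIZI, +IIIIZ; other independent generating sets are equally valid.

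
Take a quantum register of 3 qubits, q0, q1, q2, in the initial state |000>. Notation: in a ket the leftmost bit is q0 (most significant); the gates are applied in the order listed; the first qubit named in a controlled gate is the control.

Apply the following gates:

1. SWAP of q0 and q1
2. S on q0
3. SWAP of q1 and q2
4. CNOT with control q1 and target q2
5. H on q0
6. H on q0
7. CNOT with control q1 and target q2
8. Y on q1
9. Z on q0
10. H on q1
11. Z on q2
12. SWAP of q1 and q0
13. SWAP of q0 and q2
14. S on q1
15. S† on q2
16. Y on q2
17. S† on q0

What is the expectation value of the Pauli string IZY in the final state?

The observable IZY averages to 1. Key observation: the block from step 4 through step 7 cancels to the identity and can be dropped.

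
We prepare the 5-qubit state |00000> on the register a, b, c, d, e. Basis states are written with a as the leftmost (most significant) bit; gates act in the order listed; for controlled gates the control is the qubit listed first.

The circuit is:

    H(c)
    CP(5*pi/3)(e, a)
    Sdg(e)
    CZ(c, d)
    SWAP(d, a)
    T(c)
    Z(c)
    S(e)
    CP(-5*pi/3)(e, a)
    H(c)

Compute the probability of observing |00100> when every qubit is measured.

A full measurement returns |00100> with probability sqrt(2)/4 + 1/2.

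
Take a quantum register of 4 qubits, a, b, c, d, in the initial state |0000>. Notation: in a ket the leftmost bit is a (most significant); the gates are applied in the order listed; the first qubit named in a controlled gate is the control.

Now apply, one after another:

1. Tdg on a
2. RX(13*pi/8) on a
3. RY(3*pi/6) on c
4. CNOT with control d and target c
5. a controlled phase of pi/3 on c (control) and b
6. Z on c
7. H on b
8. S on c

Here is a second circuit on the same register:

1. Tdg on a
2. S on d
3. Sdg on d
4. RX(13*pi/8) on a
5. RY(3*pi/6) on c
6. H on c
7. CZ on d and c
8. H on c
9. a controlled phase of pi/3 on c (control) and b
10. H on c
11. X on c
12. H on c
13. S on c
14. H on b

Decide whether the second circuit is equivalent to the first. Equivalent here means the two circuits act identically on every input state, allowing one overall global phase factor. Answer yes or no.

Yes, they are equivalent — the unitaries differ by at most a global phase.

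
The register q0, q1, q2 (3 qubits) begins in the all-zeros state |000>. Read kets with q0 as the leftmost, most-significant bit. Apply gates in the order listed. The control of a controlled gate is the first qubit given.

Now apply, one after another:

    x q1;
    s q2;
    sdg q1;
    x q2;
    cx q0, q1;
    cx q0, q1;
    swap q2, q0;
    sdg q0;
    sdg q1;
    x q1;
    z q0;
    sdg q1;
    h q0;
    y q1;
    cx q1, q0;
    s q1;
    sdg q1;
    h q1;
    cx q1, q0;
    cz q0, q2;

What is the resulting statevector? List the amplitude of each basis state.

After the circuit, the state carries amplitude -1/2 on |000>, 0 on |001>, -1/2 on |010>, 0 on |011>, 1/2 on |100>, 0 on |101>, 1/2 on |110>, 0 on |111>. Key observation: steps 16-17 multiply out to the identity, so the circuit reduces to the remaining gates.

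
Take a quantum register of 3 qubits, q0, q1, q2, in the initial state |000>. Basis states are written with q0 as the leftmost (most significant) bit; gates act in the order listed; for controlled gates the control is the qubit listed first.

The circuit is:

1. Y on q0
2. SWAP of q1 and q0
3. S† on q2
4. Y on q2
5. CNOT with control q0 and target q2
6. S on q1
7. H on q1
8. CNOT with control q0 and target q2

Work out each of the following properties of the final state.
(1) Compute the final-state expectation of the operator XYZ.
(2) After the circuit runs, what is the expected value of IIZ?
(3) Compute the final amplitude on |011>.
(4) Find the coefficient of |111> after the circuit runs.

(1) The observable XYZ averages to 0.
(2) In the final state, IIZ has expectation -1.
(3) |011> carries amplitude sqrt(2)*I/2 in the final state.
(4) The amplitude on |111> is 0.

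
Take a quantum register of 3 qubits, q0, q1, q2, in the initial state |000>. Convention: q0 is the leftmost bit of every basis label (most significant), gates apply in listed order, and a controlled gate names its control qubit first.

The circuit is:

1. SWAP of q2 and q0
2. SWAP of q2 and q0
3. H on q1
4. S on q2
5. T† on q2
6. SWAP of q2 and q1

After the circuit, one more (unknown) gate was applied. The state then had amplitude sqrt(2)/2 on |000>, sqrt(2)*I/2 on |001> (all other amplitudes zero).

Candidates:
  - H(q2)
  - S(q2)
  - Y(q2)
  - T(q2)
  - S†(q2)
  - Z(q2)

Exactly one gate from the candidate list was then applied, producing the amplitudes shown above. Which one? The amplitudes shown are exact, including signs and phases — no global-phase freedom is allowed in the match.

The unique candidate consistent with the amplitudes is S(q2). Key observation: gates 1-2 undo each other exactly, leaving only the rest of the circuit to track.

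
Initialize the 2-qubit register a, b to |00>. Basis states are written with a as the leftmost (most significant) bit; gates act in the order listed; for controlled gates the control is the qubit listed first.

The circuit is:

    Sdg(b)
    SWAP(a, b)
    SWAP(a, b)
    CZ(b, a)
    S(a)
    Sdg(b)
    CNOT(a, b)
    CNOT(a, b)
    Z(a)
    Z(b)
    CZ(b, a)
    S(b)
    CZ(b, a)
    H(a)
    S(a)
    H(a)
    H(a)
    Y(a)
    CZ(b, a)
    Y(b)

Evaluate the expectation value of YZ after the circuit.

The expectation value of YZ is -1.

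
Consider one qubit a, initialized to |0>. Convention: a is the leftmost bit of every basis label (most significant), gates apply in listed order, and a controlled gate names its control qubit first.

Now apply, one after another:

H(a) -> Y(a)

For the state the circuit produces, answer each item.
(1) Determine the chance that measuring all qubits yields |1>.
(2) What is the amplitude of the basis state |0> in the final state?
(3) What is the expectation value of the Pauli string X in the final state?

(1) The probability of measuring |1> is 1/2.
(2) |0> carries amplitude -sqrt(2)*I/2 in the final state.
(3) The expectation value of X is -1.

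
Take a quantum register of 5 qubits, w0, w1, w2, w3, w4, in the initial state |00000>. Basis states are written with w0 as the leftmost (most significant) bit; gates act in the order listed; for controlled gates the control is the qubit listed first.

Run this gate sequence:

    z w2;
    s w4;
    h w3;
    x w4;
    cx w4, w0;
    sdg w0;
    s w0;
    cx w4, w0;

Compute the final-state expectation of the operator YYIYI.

The expectation value of YYIYI is 0. Key observation: steps 5-8 multiply out to the identity, so the circuit reduces to the remaining gates.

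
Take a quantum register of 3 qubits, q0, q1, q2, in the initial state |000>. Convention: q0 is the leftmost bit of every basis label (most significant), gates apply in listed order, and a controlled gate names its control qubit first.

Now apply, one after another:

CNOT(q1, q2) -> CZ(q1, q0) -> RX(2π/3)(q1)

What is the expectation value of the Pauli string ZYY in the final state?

The expectation value of ZYY is 0.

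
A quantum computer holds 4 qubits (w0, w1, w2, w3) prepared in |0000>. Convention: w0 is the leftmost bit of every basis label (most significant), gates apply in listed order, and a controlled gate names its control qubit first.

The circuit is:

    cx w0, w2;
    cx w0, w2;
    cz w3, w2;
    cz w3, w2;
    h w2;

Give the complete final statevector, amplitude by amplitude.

After the circuit, the state carries amplitude sqrt(2)/2 on |0000>, sqrt(2)/2 on |0010>, and 0 on every other basis state.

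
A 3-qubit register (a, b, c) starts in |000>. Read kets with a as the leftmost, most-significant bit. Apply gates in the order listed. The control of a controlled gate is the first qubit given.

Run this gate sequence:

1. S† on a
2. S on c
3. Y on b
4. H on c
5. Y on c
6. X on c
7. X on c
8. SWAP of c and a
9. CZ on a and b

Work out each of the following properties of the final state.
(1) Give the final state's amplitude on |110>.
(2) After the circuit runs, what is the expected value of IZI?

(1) |110> carries amplitude sqrt(2)/2 in the final state. Key observation: gates 6-7 undo each other exactly, leaving only the rest of the circuit to track.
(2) The expectation value of IZI is -1.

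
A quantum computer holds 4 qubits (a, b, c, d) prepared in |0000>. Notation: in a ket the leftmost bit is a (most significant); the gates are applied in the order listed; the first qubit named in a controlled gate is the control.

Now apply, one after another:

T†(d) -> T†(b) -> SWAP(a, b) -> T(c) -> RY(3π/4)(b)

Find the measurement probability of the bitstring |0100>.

Outcome |0100> occurs with probability sqrt(2)/4 + 1/2.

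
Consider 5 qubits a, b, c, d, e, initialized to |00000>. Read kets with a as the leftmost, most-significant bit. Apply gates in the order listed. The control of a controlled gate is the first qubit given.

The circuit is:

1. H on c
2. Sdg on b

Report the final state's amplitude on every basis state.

The final amplitudes are sqrt(2)/2 on |00000>, sqrt(2)/2 on |00100>, and 0 on every other basis state.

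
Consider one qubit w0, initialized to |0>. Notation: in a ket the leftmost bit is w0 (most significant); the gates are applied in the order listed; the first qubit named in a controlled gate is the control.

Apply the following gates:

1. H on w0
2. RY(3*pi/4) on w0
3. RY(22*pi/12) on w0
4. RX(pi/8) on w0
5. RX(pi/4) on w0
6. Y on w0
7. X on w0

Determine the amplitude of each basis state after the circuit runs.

The final amplitudes are -sqrt(3)*sqrt(1/2 - sqrt(2)/4)*sqrt(sqrt(2)/4 + 1/2)*cos(pi/16)/2 - cos(pi/16)/4 - sqrt(3)*sin(pi/16)/4 - sqrt(6)*sin(pi/16)/8 - sqrt(1/2 - sqrt(2)/4)*sqrt(sqrt(2)/4 + 1/2)*sin(pi/16)/2 + sqrt(2)*cos(pi/16)/8 - sqrt(3)*I*sqrt(1/2 - sqrt(2)/4)*sqrt(sqrt(2)/4 + 1/2)*cos(pi/16)/2 - sqrt(6)*I*sin(pi/16)/8 - I*sqrt(1/2 - sqrt(2)/4)*sqrt(sqrt(2)/4 + 1/2)*sin(pi/16)/2 + sqrt(3)*I*sin(pi/16)/4 + sqrt(2)*I*cos(pi/16)/8 + I*cos(pi/16)/4 on |0>, -sqrt(6)*cos(pi/16)/8 - sqrt(1/2 - sqrt(2)/4)*sqrt(sqrt(2)/4 + 1/2)*cos(pi/16)/2 - sin(pi/16)/4 - sqrt(2)*sin(pi/16)/8 + sqrt(3)*sqrt(1/2 - sqrt(2)/4)*sqrt(sqrt(2)/4 + 1/2)*sin(pi/16)/2 + sqrt(3)*cos(pi/16)/4 - sqrt(3)*I*sqrt(1/2 - sqrt(2)/4)*sqrt(sqrt(2)/4 + 1/2)*sin(pi/16)/2 - I*sin(pi/16)/4 + sqrt(2)*I*sin(pi/16)/8 + I*sqrt(1/2 - sqrt(2)/4)*sqrt(sqrt(2)/4 + 1/2)*cos(pi/16)/2 + sqrt(6)*I*cos(pi/16)/8 + sqrt(3)*I*cos(pi/16)/4 on |1>.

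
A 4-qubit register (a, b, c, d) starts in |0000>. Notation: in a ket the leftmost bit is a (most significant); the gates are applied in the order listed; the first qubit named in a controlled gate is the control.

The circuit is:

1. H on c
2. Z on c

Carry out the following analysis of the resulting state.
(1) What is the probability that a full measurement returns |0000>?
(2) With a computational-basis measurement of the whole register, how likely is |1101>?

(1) The probability of measuring |0000> is 1/2.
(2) A full measurement returns |1101> with probability 0.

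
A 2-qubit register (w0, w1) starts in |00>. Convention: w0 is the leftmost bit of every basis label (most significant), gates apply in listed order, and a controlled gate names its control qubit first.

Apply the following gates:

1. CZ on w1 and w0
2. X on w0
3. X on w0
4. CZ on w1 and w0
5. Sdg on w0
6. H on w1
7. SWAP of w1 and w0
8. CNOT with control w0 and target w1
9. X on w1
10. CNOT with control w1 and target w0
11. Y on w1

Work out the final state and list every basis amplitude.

After the circuit, the state carries amplitude 0 on |00>, 0 on |01>, -sqrt(2)*I/2 on |10>, sqrt(2)*I/2 on |11>.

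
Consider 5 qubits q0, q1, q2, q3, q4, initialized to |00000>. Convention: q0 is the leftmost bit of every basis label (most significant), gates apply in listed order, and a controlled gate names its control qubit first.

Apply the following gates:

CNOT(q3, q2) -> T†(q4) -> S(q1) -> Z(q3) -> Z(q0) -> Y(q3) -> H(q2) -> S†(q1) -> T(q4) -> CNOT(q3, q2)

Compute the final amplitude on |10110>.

The final state's coefficient on |10110> equals 0.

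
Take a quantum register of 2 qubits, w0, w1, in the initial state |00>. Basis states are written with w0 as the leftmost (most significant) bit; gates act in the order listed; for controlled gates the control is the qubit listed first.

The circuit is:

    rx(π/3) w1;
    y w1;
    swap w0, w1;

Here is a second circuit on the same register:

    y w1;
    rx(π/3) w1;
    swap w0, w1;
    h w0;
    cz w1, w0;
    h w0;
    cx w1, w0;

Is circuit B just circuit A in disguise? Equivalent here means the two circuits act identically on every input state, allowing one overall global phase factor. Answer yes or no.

No, they are not equivalent — no single phase factor reconciles the two unitaries.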